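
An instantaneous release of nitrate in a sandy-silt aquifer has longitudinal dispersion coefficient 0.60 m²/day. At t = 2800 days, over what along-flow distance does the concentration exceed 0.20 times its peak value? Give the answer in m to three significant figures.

208 m

The plume is Gaussian with σ = √(2Dt) = √(2 × 0.60 × 2800) = 57.97 m.
C/C_peak = exp(−Δx²/(2σ²)) = 0.20 ⇒ Δx = σ·√(−2 ln 0.20) = 57.97 × 1.794 = 104.0 m.
Width = 2Δx = 208 m.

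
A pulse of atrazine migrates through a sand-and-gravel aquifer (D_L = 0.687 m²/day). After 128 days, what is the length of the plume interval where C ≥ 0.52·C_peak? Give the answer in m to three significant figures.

30.3 m

The plume is Gaussian with σ = √(2Dt) = √(2 × 0.687 × 128) = 13.26 m.
C/C_peak = exp(−Δx²/(2σ²)) = 0.52 ⇒ Δx = σ·√(−2 ln 0.52) = 13.26 × 1.144 = 15.17 m.
Width = 2Δx = 30.3 m.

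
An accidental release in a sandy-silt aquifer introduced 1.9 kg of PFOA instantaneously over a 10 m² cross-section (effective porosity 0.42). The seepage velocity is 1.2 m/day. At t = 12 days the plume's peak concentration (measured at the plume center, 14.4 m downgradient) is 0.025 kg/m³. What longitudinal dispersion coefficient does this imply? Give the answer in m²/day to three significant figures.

At the plume center C_max = M/(n_e·A·√(4πDt)), so D = M²/(4πt·(n_e·A·C_max)²).
n_e·A·C_max = 0.42 × 10 × 0.025 = 0.1050 kg/m.
D = 1.9²/(4π × 12 × 0.1050²) = 2.17 m²/day.

2.17 m²/day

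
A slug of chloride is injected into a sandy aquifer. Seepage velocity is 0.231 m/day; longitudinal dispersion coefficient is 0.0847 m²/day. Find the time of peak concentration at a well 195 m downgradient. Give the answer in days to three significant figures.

For the 1D instantaneous-source solution, setting ∂C/∂t = 0 at fixed x gives v²t² + 2Dt − x² = 0, so t = (√(D² + v²x²) − D)/v².
√(D² + v²x²) = √(0.0847² + 0.231² × 195²) = 45.05; v² = 0.053361.
t = (45.05 − 0.0847)/0.053361 = 843 days (vs. the pure-advection estimate x/v = 844 d).

843 days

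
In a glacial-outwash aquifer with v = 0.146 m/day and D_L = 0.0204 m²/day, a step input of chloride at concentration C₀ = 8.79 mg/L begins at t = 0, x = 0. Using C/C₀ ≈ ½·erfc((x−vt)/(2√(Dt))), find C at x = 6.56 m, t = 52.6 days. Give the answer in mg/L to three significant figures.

6.84 mg/L

For a continuous step input, C/C₀ ≈ ½·erfc((x−vt)/(2√(Dt))).
vt = 0.146 × 52.6 = 7.6796 m and 2√(Dt) = 2√(0.0204 × 52.6) = 2.072 m.
Argument (x−vt)/(2√(Dt)) = (6.56 − 7.6796)/2.072 = -0.5403; ½·erfc(-0.5403) = 0.7776.
C = 8.79 × 0.7776 = 6.84 mg/L.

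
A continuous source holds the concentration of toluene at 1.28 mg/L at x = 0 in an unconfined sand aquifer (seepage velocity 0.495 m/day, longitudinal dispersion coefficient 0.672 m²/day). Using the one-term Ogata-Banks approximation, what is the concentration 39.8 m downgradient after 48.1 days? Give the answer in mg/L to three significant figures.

0.0299 mg/L

For a continuous step input, C/C₀ ≈ ½·erfc((x−vt)/(2√(Dt))).
vt = 0.495 × 48.1 = 23.8095 m and 2√(Dt) = 2√(0.672 × 48.1) = 11.37 m.
Argument (x−vt)/(2√(Dt)) = (39.8 − 23.8095)/11.37 = 1.406; ½·erfc(1.406) = 0.02338.
C = 1.28 × 0.02338 = 0.0299 mg/L.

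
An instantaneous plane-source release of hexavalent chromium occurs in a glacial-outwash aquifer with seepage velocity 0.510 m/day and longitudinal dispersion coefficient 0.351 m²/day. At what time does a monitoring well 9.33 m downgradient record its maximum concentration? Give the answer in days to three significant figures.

17.0 days

For the 1D instantaneous-source solution, setting ∂C/∂t = 0 at fixed x gives v²t² + 2Dt − x² = 0, so t = (√(D² + v²x²) − D)/v².
√(D² + v²x²) = √(0.351² + 0.510² × 9.33²) = 4.771; v² = 0.2601.
t = (4.771 − 0.351)/0.2601 = 17.0 days (vs. the pure-advection estimate x/v = 18.3 d).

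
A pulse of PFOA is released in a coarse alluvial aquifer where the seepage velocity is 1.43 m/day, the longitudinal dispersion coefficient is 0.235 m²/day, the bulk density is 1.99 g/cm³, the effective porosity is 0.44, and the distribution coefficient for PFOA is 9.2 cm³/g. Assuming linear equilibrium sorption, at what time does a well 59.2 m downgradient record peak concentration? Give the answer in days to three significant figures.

Retardation factor R = 1 + ρ_b·K_d/n = 1 + 1.99 × 9.2/0.44 = 42.61.
Sorption retards both mechanisms: v_R = v/R = 0.03356 m/day, D_R = D/R = 0.005515 m²/day.
Peak time from v_R²t² + 2D_R t − x² = 0: t = (√(D_R² + v_R²x²) − D_R)/v_R².
√(D_R² + v_R²x²) = √(0.005515² + 0.03356² × 59.2²) = 1.987; v_R² = 0.001126.
t = (1.987 − 0.005515)/0.001126 = 1760 days.

1760 days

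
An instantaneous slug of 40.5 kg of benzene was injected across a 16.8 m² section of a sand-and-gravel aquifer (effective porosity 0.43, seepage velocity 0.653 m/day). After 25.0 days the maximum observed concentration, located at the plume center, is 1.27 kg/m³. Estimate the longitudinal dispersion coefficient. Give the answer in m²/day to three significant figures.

At the plume center C_max = M/(n_e·A·√(4πDt)), so D = M²/(4πt·(n_e·A·C_max)²).
n_e·A·C_max = 0.43 × 16.8 × 1.27 = 9.174 kg/m.
D = 40.5²/(4π × 25.0 × 9.174²) = 0.0620 m²/day.

0.0620 m²/day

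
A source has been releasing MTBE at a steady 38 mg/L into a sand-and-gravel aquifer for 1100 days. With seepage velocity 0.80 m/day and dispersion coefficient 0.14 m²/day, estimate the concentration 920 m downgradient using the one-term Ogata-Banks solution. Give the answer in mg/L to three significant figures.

For a continuous step input, C/C₀ ≈ ½·erfc((x−vt)/(2√(Dt))).
vt = 0.80 × 1100 = 880 m and 2√(Dt) = 2√(0.14 × 1100) = 24.82 m.
Argument (x−vt)/(2√(Dt)) = (920 − 880)/24.82 = 1.612; ½·erfc(1.612) = 0.01131.
C = 38 × 0.01131 = 0.430 mg/L.

0.430 mg/L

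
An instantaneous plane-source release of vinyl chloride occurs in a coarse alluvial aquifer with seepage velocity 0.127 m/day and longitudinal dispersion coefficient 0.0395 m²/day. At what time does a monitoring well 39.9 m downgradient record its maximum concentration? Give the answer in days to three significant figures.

For the 1D instantaneous-source solution, setting ∂C/∂t = 0 at fixed x gives v²t² + 2Dt − x² = 0, so t = (√(D² + v²x²) − D)/v².
√(D² + v²x²) = √(0.0395² + 0.127² × 39.9²) = 5.067; v² = 0.016129.
t = (5.067 − 0.0395)/0.016129 = 312 days (vs. the pure-advection estimate x/v = 314 d).

312 days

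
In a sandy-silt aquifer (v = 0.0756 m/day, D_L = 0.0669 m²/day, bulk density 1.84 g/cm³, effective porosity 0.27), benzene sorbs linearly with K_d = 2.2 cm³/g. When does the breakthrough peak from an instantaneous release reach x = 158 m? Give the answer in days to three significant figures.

33200 days

Retardation factor R = 1 + ρ_b·K_d/n = 1 + 1.84 × 2.2/0.27 = 15.99.
Sorption retards both mechanisms: v_R = v/R = 0.004728 m/day, D_R = D/R = 0.004184 m²/day.
Peak time from v_R²t² + 2D_R t − x² = 0: t = (√(D_R² + v_R²x²) − D_R)/v_R².
√(D_R² + v_R²x²) = √(0.004184² + 0.004728² × 158²) = 0.7470; v_R² = 2.235e-05.
t = (0.7470 − 0.004184)/2.235e-05 = 33200 days.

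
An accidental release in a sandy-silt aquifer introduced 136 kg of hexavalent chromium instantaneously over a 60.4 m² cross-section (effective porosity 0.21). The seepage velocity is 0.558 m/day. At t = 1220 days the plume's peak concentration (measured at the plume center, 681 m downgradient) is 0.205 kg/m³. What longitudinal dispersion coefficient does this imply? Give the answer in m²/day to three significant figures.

0.178 m²/day

At the plume center C_max = M/(n_e·A·√(4πDt)), so D = M²/(4πt·(n_e·A·C_max)²).
n_e·A·C_max = 0.21 × 60.4 × 0.205 = 2.600 kg/m.
D = 136²/(4π × 1220 × 2.600²) = 0.178 m²/day.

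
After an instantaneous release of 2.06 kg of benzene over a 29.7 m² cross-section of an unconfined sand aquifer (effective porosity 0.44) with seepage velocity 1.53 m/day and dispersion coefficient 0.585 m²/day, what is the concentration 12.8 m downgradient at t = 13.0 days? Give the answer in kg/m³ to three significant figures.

0.00309 kg/m³

For an instantaneous plane source, C(x,t) = M/(n_e·A·√(4πDt)) · exp(−(x−vt)²/(4Dt)), with n_e·A the pore (flow) area.
Plume center vt = 1.53 × 13.0 = 19.89 m, so the well at 12.8 m is 7.09 m upgradient of the peak.
√(4πDt) = 9.776 m, giving peak height M/(n_e·A·√(4πDt)) = 2.06/(0.44 × 29.7 × 9.776) = 0.01612 kg/m³.
(x−vt)²/(4Dt) = (-7.09)²/(4 × 0.585 × 13.0) = 1.652; exp(−1.652) = 0.1917.
C = 0.01612 × 0.1917 = 0.00309 kg/m³.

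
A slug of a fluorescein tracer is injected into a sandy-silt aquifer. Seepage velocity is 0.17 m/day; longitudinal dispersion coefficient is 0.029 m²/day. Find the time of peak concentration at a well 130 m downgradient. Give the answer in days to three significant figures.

For the 1D instantaneous-source solution, setting ∂C/∂t = 0 at fixed x gives v²t² + 2Dt − x² = 0, so t = (√(D² + v²x²) − D)/v².
√(D² + v²x²) = √(0.029² + 0.17² × 130²) = 22.10; v² = 0.0289.
t = (22.10 − 0.029)/0.0289 = 764 days (vs. the pure-advection estimate x/v = 765 d).

764 days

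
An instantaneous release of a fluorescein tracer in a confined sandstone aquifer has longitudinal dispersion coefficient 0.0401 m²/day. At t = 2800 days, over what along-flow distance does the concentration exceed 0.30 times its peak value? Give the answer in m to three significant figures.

46.5 m

The plume is Gaussian with σ = √(2Dt) = √(2 × 0.0401 × 2800) = 14.99 m.
C/C_peak = exp(−Δx²/(2σ²)) = 0.30 ⇒ Δx = σ·√(−2 ln 0.30) = 14.99 × 1.552 = 23.26 m.
Width = 2Δx = 46.5 m.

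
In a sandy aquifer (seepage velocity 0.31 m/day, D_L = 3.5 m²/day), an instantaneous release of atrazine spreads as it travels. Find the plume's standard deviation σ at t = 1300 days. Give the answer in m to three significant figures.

95.4 m

Dispersive spreading gives a Gaussian with σ² = 2Dt; advection only shifts the center.
σ = √(2 × 3.5 × 1300) = 95.4 m.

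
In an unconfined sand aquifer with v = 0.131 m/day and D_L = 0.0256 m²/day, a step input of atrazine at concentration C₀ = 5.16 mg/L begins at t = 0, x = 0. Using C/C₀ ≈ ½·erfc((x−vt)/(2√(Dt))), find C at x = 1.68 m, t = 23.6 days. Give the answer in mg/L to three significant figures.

For a continuous step input, C/C₀ ≈ ½·erfc((x−vt)/(2√(Dt))).
vt = 0.131 × 23.6 = 3.0916 m and 2√(Dt) = 2√(0.0256 × 23.6) = 1.555 m.
Argument (x−vt)/(2√(Dt)) = (1.68 − 3.0916)/1.555 = -0.9078; ½·erfc(-0.9078) = 0.9004.
C = 5.16 × 0.9004 = 4.65 mg/L.

4.65 mg/L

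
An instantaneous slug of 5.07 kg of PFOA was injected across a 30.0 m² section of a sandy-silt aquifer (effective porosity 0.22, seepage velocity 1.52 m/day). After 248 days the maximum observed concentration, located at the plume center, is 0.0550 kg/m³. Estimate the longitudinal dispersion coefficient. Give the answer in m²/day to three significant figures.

0.0626 m²/day

At the plume center C_max = M/(n_e·A·√(4πDt)), so D = M²/(4πt·(n_e·A·C_max)²).
n_e·A·C_max = 0.22 × 30.0 × 0.0550 = 0.3630 kg/m.
D = 5.07²/(4π × 248 × 0.3630²) = 0.0626 m²/day.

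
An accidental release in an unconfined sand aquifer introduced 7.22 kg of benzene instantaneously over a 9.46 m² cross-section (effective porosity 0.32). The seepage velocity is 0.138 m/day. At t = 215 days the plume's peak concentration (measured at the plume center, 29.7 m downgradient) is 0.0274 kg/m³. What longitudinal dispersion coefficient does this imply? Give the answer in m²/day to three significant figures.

At the plume center C_max = M/(n_e·A·√(4πDt)), so D = M²/(4πt·(n_e·A·C_max)²).
n_e·A·C_max = 0.32 × 9.46 × 0.0274 = 0.08295 kg/m.
D = 7.22²/(4π × 215 × 0.08295²) = 2.80 m²/day.

2.80 m²/day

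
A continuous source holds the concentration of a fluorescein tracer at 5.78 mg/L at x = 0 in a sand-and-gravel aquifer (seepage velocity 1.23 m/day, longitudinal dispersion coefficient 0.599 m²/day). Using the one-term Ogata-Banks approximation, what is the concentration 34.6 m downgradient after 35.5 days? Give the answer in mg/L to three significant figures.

For a continuous step input, C/C₀ ≈ ½·erfc((x−vt)/(2√(Dt))).
vt = 1.23 × 35.5 = 43.665 m and 2√(Dt) = 2√(0.599 × 35.5) = 9.223 m.
Argument (x−vt)/(2√(Dt)) = (34.6 − 43.665)/9.223 = -0.9829; ½·erfc(-0.9829) = 0.9177.
C = 5.78 × 0.9177 = 5.30 mg/L.

5.30 mg/L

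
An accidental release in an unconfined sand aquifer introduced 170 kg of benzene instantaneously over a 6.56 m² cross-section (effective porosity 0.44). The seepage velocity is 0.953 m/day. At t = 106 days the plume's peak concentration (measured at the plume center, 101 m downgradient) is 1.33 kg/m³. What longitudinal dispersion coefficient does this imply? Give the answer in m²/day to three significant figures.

At the plume center C_max = M/(n_e·A·√(4πDt)), so D = M²/(4πt·(n_e·A·C_max)²).
n_e·A·C_max = 0.44 × 6.56 × 1.33 = 3.839 kg/m.
D = 170²/(4π × 106 × 3.839²) = 1.47 m²/day.

1.47 m²/day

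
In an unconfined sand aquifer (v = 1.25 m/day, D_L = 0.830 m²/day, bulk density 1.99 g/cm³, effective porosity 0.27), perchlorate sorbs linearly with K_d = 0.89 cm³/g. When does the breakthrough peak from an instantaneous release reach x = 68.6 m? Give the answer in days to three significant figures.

411 days

Retardation factor R = 1 + ρ_b·K_d/n = 1 + 1.99 × 0.89/0.27 = 7.560.
Sorption retards both mechanisms: v_R = v/R = 0.1653 m/day, D_R = D/R = 0.1098 m²/day.
Peak time from v_R²t² + 2D_R t − x² = 0: t = (√(D_R² + v_R²x²) − D_R)/v_R².
√(D_R² + v_R²x²) = √(0.1098² + 0.1653² × 68.6²) = 11.34; v_R² = 0.02732.
t = (11.34 − 0.1098)/0.02732 = 411 days.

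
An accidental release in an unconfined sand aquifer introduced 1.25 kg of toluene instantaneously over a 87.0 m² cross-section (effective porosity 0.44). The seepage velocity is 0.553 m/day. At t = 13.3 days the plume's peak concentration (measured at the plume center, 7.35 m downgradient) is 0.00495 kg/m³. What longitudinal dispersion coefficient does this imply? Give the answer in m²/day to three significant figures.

At the plume center C_max = M/(n_e·A·√(4πDt)), so D = M²/(4πt·(n_e·A·C_max)²).
n_e·A·C_max = 0.44 × 87.0 × 0.00495 = 0.1895 kg/m.
D = 1.25²/(4π × 13.3 × 0.1895²) = 0.260 m²/day.

0.260 m²/day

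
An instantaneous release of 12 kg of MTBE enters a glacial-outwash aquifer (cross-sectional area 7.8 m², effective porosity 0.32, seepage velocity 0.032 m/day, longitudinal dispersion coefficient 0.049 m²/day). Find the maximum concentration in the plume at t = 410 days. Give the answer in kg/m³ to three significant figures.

The peak of an instantaneous 1D plume sits at x = vt; there the Gaussian factor is 1 and C_max = M/(n_e·A·√(4πDt)), where n_e·A is the pore area the mass is dissolved in.
√(4πDt) = √(4π × 0.049 × 410) = 15.89 m, so C_max = 12/(0.32 × 7.8 × 15.89) = 0.303 kg/m³.

0.303 kg/m³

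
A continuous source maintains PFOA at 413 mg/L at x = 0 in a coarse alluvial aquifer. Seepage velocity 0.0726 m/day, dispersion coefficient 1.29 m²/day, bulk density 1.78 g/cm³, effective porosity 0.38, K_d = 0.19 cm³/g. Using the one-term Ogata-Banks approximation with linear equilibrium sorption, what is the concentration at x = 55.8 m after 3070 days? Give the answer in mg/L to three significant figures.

Retardation factor R = 1 + ρ_b·K_d/n = 1 + 1.78 × 0.19/0.38 = 1.890.
Sorption retards both mechanisms: v_R = v/R = 0.03841 m/day, D_R = D/R = 0.6825 m²/day.
v_R·t = 0.03841 × 3070 = 117.9187 m; 2√(D_R t) = 91.55 m; argument = (55.8 − 117.9187)/91.55 = -0.6785.
C = C₀ × ½·erfc(-0.6785) = 413 × 0.8314 = 343 mg/L.

343 mg/L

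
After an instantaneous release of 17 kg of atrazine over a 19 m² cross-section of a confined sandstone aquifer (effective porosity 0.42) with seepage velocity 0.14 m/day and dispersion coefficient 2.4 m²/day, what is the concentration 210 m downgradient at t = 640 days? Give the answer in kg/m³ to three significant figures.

0.00145 kg/m³

For an instantaneous plane source, C(x,t) = M/(n_e·A·√(4πDt)) · exp(−(x−vt)²/(4Dt)), with n_e·A the pore (flow) area.
Plume center vt = 0.14 × 640 = 89.6 m, so the well at 210 m is 120.4 m downgradient of the peak.
√(4πDt) = 138.9 m, giving peak height M/(n_e·A·√(4πDt)) = 17/(0.42 × 19 × 138.9) = 0.01534 kg/m³.
(x−vt)²/(4Dt) = (120.4)²/(4 × 2.4 × 640) = 2.359; exp(−2.359) = 0.09451.
C = 0.01534 × 0.09451 = 0.00145 kg/m³.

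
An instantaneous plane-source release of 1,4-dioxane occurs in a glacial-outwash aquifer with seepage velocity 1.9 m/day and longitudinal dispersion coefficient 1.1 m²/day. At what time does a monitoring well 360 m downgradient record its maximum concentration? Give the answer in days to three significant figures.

189 days

For the 1D instantaneous-source solution, setting ∂C/∂t = 0 at fixed x gives v²t² + 2Dt − x² = 0, so t = (√(D² + v²x²) − D)/v².
√(D² + v²x²) = √(1.1² + 1.9² × 360²) = 684.0; v² = 3.61.
t = (684.0 − 1.1)/3.61 = 189 days (vs. the pure-advection estimate x/v = 189 d).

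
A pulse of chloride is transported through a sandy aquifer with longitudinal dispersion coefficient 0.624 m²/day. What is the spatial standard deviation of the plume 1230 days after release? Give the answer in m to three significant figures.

39.2 m

Dispersive spreading gives a Gaussian with σ² = 2Dt; advection only shifts the center.
σ = √(2 × 0.624 × 1230) = 39.2 m.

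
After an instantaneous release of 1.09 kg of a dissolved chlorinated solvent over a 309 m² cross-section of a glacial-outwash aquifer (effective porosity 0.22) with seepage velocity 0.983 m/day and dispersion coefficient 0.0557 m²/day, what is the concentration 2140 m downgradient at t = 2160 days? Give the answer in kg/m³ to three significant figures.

For an instantaneous plane source, C(x,t) = M/(n_e·A·√(4πDt)) · exp(−(x−vt)²/(4Dt)), with n_e·A the pore (flow) area.
Plume center vt = 0.983 × 2160 = 2123.28 m, so the well at 2140 m is 16.72 m downgradient of the peak.
√(4πDt) = 38.88 m, giving peak height M/(n_e·A·√(4πDt)) = 1.09/(0.22 × 309 × 38.88) = 0.0004124 kg/m³.
(x−vt)²/(4Dt) = (16.72)²/(4 × 0.0557 × 2160) = 0.5809; exp(−0.5809) = 0.5594.
C = 0.0004124 × 0.5594 = 0.000231 kg/m³.

0.000231 kg/m³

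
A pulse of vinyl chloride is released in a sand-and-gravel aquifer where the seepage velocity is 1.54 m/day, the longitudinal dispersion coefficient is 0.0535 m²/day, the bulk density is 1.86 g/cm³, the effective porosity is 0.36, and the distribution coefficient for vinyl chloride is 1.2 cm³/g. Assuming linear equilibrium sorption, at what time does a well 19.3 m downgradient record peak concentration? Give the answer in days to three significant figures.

Retardation factor R = 1 + ρ_b·K_d/n = 1 + 1.86 × 1.2/0.36 = 7.200.
Sorption retards both mechanisms: v_R = v/R = 0.2139 m/day, D_R = D/R = 0.007431 m²/day.
Peak time from v_R²t² + 2D_R t − x² = 0: t = (√(D_R² + v_R²x²) − D_R)/v_R².
√(D_R² + v_R²x²) = √(0.007431² + 0.2139² × 19.3²) = 4.128; v_R² = 0.04575.
t = (4.128 − 0.007431)/0.04575 = 90.1 days.

90.1 days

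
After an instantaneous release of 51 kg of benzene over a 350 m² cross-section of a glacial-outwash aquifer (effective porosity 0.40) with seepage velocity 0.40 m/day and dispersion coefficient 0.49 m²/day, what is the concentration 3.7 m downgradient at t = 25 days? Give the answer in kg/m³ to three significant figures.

For an instantaneous plane source, C(x,t) = M/(n_e·A·√(4πDt)) · exp(−(x−vt)²/(4Dt)), with n_e·A the pore (flow) area.
Plume center vt = 0.40 × 25 = 10 m, so the well at 3.7 m is 6.3 m upgradient of the peak.
√(4πDt) = 12.41 m, giving peak height M/(n_e·A·√(4πDt)) = 51/(0.40 × 350 × 12.41) = 0.02935 kg/m³.
(x−vt)²/(4Dt) = (-6.3)²/(4 × 0.49 × 25) = 0.8100; exp(−0.8100) = 0.4449.
C = 0.02935 × 0.4449 = 0.0131 kg/m³.

0.0131 kg/m³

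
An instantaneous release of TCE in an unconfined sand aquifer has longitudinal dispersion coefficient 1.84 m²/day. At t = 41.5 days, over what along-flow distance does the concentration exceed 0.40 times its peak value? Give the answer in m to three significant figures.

33.5 m

The plume is Gaussian with σ = √(2Dt) = √(2 × 1.84 × 41.5) = 12.36 m.
C/C_peak = exp(−Δx²/(2σ²)) = 0.40 ⇒ Δx = σ·√(−2 ln 0.40) = 12.36 × 1.354 = 16.74 m.
Width = 2Δx = 33.5 m.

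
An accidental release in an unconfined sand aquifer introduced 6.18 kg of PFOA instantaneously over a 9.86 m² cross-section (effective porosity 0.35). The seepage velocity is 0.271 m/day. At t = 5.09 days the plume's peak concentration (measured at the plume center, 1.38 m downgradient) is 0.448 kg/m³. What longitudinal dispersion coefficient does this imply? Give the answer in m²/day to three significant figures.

0.250 m²/day

At the plume center C_max = M/(n_e·A·√(4πDt)), so D = M²/(4πt·(n_e·A·C_max)²).
n_e·A·C_max = 0.35 × 9.86 × 0.448 = 1.546 kg/m.
D = 6.18²/(4π × 5.09 × 1.546²) = 0.250 m²/day.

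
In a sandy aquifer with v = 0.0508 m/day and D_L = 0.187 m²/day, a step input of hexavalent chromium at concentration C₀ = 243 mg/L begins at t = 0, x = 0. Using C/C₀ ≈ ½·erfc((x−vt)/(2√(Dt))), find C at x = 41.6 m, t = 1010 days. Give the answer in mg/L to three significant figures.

For a continuous step input, C/C₀ ≈ ½·erfc((x−vt)/(2√(Dt))).
vt = 0.0508 × 1010 = 51.308 m and 2√(Dt) = 2√(0.187 × 1010) = 27.49 m.
Argument (x−vt)/(2√(Dt)) = (41.6 − 51.308)/27.49 = -0.3531; ½·erfc(-0.3531) = 0.6912.
C = 243 × 0.6912 = 168 mg/L.

168 mg/L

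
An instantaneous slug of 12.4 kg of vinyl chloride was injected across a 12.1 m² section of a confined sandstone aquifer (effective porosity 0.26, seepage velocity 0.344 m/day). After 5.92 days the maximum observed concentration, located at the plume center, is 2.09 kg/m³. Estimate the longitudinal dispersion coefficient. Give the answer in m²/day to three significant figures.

At the plume center C_max = M/(n_e·A·√(4πDt)), so D = M²/(4πt·(n_e·A·C_max)²).
n_e·A·C_max = 0.26 × 12.1 × 2.09 = 6.575 kg/m.
D = 12.4²/(4π × 5.92 × 6.575²) = 0.0478 m²/day.

0.0478 m²/day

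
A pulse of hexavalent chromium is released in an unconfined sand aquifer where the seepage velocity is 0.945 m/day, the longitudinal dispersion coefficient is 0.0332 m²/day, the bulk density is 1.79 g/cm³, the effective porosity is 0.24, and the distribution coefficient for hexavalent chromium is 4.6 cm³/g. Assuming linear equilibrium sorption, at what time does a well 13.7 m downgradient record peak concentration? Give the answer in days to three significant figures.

Retardation factor R = 1 + ρ_b·K_d/n = 1 + 1.79 × 4.6/0.24 = 35.31.
Sorption retards both mechanisms: v_R = v/R = 0.02676 m/day, D_R = D/R = 0.0009402 m²/day.
Peak time from v_R²t² + 2D_R t − x² = 0: t = (√(D_R² + v_R²x²) − D_R)/v_R².
√(D_R² + v_R²x²) = √(0.0009402² + 0.02676² × 13.7²) = 0.3666; v_R² = 0.0007161.
t = (0.3666 − 0.0009402)/0.0007161 = 511 days.

511 days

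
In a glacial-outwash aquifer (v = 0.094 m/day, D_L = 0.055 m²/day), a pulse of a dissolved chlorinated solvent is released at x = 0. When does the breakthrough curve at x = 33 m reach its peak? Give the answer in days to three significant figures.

For the 1D instantaneous-source solution, setting ∂C/∂t = 0 at fixed x gives v²t² + 2Dt − x² = 0, so t = (√(D² + v²x²) − D)/v².
√(D² + v²x²) = √(0.055² + 0.094² × 33²) = 3.102; v² = 0.008836.
t = (3.102 − 0.055)/0.008836 = 345 days (vs. the pure-advection estimate x/v = 351 d).

345 days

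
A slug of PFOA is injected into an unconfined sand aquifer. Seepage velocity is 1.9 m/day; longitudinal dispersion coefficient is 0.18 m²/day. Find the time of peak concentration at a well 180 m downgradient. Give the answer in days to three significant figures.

For the 1D instantaneous-source solution, setting ∂C/∂t = 0 at fixed x gives v²t² + 2Dt − x² = 0, so t = (√(D² + v²x²) − D)/v².
√(D² + v²x²) = √(0.18² + 1.9² × 180²) = 342.0; v² = 3.61.
t = (342.0 − 0.18)/3.61 = 94.7 days (vs. the pure-advection estimate x/v = 94.7 d).

94.7 days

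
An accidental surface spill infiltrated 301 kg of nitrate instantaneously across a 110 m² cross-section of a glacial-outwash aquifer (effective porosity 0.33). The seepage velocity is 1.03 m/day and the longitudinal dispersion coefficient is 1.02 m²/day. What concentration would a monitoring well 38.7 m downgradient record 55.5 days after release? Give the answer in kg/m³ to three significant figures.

0.0690 kg/m³

For an instantaneous plane source, C(x,t) = M/(n_e·A·√(4πDt)) · exp(−(x−vt)²/(4Dt)), with n_e·A the pore (flow) area.
Plume center vt = 1.03 × 55.5 = 57.165 m, so the well at 38.7 m is 18.465 m upgradient of the peak.
√(4πDt) = 26.67 m, giving peak height M/(n_e·A·√(4πDt)) = 301/(0.33 × 110 × 26.67) = 0.3109 kg/m³.
(x−vt)²/(4Dt) = (-18.465)²/(4 × 1.02 × 55.5) = 1.506; exp(−1.506) = 0.2218.
C = 0.3109 × 0.2218 = 0.0690 kg/m³.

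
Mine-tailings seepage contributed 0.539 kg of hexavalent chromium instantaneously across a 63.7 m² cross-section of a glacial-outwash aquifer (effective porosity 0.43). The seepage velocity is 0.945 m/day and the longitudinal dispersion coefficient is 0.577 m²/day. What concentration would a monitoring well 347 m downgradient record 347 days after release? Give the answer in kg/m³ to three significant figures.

0.000249 kg/m³

For an instantaneous plane source, C(x,t) = M/(n_e·A·√(4πDt)) · exp(−(x−vt)²/(4Dt)), with n_e·A the pore (flow) area.
Plume center vt = 0.945 × 347 = 327.915 m, so the well at 347 m is 19.085 m downgradient of the peak.
√(4πDt) = 50.16 m, giving peak height M/(n_e·A·√(4πDt)) = 0.539/(0.43 × 63.7 × 50.16) = 0.0003923 kg/m³.
(x−vt)²/(4Dt) = (19.085)²/(4 × 0.577 × 347) = 0.4548; exp(−0.4548) = 0.6346.
C = 0.0003923 × 0.6346 = 0.000249 kg/m³.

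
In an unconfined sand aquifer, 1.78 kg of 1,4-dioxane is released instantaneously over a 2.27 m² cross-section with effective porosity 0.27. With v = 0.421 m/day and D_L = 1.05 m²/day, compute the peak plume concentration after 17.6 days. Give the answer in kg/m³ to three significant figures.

The peak of an instantaneous 1D plume sits at x = vt; there the Gaussian factor is 1 and C_max = M/(n_e·A·√(4πDt)), where n_e·A is the pore area the mass is dissolved in.
√(4πDt) = √(4π × 1.05 × 17.6) = 15.24 m, so C_max = 1.78/(0.27 × 2.27 × 15.24) = 0.191 kg/m³.

0.191 kg/m³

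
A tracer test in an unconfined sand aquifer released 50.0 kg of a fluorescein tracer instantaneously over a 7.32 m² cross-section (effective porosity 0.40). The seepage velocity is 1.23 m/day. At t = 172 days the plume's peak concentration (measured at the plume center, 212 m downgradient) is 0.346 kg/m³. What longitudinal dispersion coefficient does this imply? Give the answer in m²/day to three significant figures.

At the plume center C_max = M/(n_e·A·√(4πDt)), so D = M²/(4πt·(n_e·A·C_max)²).
n_e·A·C_max = 0.40 × 7.32 × 0.346 = 1.013 kg/m.
D = 50.0²/(4π × 172 × 1.013²) = 1.13 m²/day.

1.13 m²/day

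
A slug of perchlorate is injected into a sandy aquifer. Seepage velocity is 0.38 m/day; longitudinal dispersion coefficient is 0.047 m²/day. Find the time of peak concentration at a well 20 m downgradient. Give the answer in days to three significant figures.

For the 1D instantaneous-source solution, setting ∂C/∂t = 0 at fixed x gives v²t² + 2Dt − x² = 0, so t = (√(D² + v²x²) − D)/v².
√(D² + v²x²) = √(0.047² + 0.38² × 20²) = 7.600; v² = 0.1444.
t = (7.600 − 0.047)/0.1444 = 52.3 days (vs. the pure-advection estimate x/v = 52.6 d).

52.3 days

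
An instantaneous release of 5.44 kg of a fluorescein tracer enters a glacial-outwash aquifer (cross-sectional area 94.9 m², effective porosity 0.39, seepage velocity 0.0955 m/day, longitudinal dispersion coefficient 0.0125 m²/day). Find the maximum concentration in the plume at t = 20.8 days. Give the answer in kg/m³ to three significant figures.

0.0813 kg/m³

The peak of an instantaneous 1D plume sits at x = vt; there the Gaussian factor is 1 and C_max = M/(n_e·A·√(4πDt)), where n_e·A is the pore area the mass is dissolved in.
√(4πDt) = √(4π × 0.0125 × 20.8) = 1.808 m, so C_max = 5.44/(0.39 × 94.9 × 1.808) = 0.0813 kg/m³.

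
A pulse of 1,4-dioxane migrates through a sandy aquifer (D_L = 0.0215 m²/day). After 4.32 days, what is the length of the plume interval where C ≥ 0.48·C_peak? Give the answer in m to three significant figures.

1.04 m

The plume is Gaussian with σ = √(2Dt) = √(2 × 0.0215 × 4.32) = 0.4310 m.
C/C_peak = exp(−Δx²/(2σ²)) = 0.48 ⇒ Δx = σ·√(−2 ln 0.48) = 0.4310 × 1.212 = 0.5224 m.
Width = 2Δx = 1.04 m.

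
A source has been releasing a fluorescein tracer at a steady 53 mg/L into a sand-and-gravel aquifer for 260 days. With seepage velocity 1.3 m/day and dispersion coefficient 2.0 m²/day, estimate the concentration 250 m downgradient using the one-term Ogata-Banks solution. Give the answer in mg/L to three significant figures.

For a continuous step input, C/C₀ ≈ ½·erfc((x−vt)/(2√(Dt))).
vt = 1.3 × 260 = 338 m and 2√(Dt) = 2√(2.0 × 260) = 45.61 m.
Argument (x−vt)/(2√(Dt)) = (250 − 338)/45.61 = -1.929; ½·erfc(-1.929) = 0.9968.
C = 53 × 0.9968 = 52.8 mg/L.

52.8 mg/L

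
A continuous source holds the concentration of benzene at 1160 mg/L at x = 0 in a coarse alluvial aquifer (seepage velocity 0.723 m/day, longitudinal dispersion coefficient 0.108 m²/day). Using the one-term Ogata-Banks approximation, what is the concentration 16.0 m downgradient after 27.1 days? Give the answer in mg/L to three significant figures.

For a continuous step input, C/C₀ ≈ ½·erfc((x−vt)/(2√(Dt))).
vt = 0.723 × 27.1 = 19.5933 m and 2√(Dt) = 2√(0.108 × 27.1) = 3.422 m.
Argument (x−vt)/(2√(Dt)) = (16.0 − 19.5933)/3.422 = -1.050; ½·erfc(-1.050) = 0.9312.
C = 1160 × 0.9312 = 1080 mg/L.

1080 mg/L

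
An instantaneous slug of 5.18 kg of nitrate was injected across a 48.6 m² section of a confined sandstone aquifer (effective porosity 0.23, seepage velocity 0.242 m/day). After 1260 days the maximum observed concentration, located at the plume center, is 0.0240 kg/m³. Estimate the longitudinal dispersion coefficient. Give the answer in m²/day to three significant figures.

At the plume center C_max = M/(n_e·A·√(4πDt)), so D = M²/(4πt·(n_e·A·C_max)²).
n_e·A·C_max = 0.23 × 48.6 × 0.0240 = 0.2683 kg/m.
D = 5.18²/(4π × 1260 × 0.2683²) = 0.0235 m²/day.

0.0235 m²/day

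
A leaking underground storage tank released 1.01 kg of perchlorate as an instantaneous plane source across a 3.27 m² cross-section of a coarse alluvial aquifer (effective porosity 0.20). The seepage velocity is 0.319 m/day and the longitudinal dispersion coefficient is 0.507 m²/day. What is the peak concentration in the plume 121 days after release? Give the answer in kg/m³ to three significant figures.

The peak of an instantaneous 1D plume sits at x = vt; there the Gaussian factor is 1 and C_max = M/(n_e·A·√(4πDt)), where n_e·A is the pore area the mass is dissolved in.
√(4πDt) = √(4π × 0.507 × 121) = 27.77 m, so C_max = 1.01/(0.20 × 3.27 × 27.77) = 0.0556 kg/m³.

0.0556 kg/m³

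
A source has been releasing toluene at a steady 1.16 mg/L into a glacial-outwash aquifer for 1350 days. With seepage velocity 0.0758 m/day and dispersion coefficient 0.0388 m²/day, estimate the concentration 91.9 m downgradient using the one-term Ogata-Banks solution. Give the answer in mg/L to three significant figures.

0.981 mg/L

For a continuous step input, C/C₀ ≈ ½·erfc((x−vt)/(2√(Dt))).
vt = 0.0758 × 1350 = 102.33 m and 2√(Dt) = 2√(0.0388 × 1350) = 14.47 m.
Argument (x−vt)/(2√(Dt)) = (91.9 − 102.33)/14.47 = -0.7208; ½·erfc(-0.7208) = 0.8460.
C = 1.16 × 0.8460 = 0.981 mg/L.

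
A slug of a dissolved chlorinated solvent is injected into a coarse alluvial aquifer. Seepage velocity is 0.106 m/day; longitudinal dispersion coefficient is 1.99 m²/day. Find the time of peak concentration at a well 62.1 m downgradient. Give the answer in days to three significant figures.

435 days

For the 1D instantaneous-source solution, setting ∂C/∂t = 0 at fixed x gives v²t² + 2Dt − x² = 0, so t = (√(D² + v²x²) − D)/v².
√(D² + v²x²) = √(1.99² + 0.106² × 62.1²) = 6.877; v² = 0.011236.
t = (6.877 − 1.99)/0.011236 = 435 days (vs. the pure-advection estimate x/v = 586 d).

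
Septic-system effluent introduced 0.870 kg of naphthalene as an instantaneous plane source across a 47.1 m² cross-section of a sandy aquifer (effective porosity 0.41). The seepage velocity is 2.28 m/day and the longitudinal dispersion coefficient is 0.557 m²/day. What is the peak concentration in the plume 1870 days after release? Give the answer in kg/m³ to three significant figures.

The peak of an instantaneous 1D plume sits at x = vt; there the Gaussian factor is 1 and C_max = M/(n_e·A·√(4πDt)), where n_e·A is the pore area the mass is dissolved in.
√(4πDt) = √(4π × 0.557 × 1870) = 114.4 m, so C_max = 0.870/(0.41 × 47.1 × 114.4) = 0.000394 kg/m³.

0.000394 kg/m³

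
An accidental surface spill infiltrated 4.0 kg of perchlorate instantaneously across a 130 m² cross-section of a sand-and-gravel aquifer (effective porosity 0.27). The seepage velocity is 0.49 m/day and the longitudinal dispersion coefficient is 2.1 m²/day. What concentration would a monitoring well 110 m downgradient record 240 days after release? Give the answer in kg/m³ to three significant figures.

0.00139 kg/m³

For an instantaneous plane source, C(x,t) = M/(n_e·A·√(4πDt)) · exp(−(x−vt)²/(4Dt)), with n_e·A the pore (flow) area.
Plume center vt = 0.49 × 240 = 117.6 m, so the well at 110 m is 7.6 m upgradient of the peak.
√(4πDt) = 79.58 m, giving peak height M/(n_e·A·√(4πDt)) = 4.0/(0.27 × 130 × 79.58) = 0.001432 kg/m³.
(x−vt)²/(4Dt) = (-7.6)²/(4 × 2.1 × 240) = 0.02865; exp(−0.02865) = 0.9718.
C = 0.001432 × 0.9718 = 0.00139 kg/m³.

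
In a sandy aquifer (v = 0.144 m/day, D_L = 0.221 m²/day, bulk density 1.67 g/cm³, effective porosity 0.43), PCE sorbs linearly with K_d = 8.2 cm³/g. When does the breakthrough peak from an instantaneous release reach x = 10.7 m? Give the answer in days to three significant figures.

2120 days

Retardation factor R = 1 + ρ_b·K_d/n = 1 + 1.67 × 8.2/0.43 = 32.85.
Sorption retards both mechanisms: v_R = v/R = 0.004384 m/day, D_R = D/R = 0.006728 m²/day.
Peak time from v_R²t² + 2D_R t − x² = 0: t = (√(D_R² + v_R²x²) − D_R)/v_R².
√(D_R² + v_R²x²) = √(0.006728² + 0.004384² × 10.7²) = 0.04739; v_R² = 1.922e-05.
t = (0.04739 − 0.006728)/1.922e-05 = 2120 days.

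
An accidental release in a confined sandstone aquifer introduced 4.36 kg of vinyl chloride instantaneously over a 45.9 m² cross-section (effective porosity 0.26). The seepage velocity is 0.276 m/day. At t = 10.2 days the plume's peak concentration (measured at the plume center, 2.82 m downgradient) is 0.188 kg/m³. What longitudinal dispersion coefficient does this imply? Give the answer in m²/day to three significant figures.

At the plume center C_max = M/(n_e·A·√(4πDt)), so D = M²/(4πt·(n_e·A·C_max)²).
n_e·A·C_max = 0.26 × 45.9 × 0.188 = 2.244 kg/m.
D = 4.36²/(4π × 10.2 × 2.244²) = 0.0295 m²/day.

0.0295 m²/day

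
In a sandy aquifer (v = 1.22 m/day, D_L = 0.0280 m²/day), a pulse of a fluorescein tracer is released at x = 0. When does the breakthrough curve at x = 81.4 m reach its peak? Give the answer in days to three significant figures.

66.7 days

For the 1D instantaneous-source solution, setting ∂C/∂t = 0 at fixed x gives v²t² + 2Dt − x² = 0, so t = (√(D² + v²x²) − D)/v².
√(D² + v²x²) = √(0.0280² + 1.22² × 81.4²) = 99.31; v² = 1.4884.
t = (99.31 − 0.0280)/1.4884 = 66.7 days (vs. the pure-advection estimate x/v = 66.7 d).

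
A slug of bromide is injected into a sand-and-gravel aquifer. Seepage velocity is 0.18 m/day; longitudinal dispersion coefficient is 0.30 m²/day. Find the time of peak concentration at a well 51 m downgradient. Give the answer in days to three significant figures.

274 days

For the 1D instantaneous-source solution, setting ∂C/∂t = 0 at fixed x gives v²t² + 2Dt − x² = 0, so t = (√(D² + v²x²) − D)/v².
√(D² + v²x²) = √(0.30² + 0.18² × 51²) = 9.185; v² = 0.0324.
t = (9.185 − 0.30)/0.0324 = 274 days (vs. the pure-advection estimate x/v = 283 d).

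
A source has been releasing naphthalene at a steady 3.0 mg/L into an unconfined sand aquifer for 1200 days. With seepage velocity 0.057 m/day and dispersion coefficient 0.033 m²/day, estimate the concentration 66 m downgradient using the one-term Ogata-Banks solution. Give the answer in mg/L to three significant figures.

1.82 mg/L

For a continuous step input, C/C₀ ≈ ½·erfc((x−vt)/(2√(Dt))).
vt = 0.057 × 1200 = 68.4 m and 2√(Dt) = 2√(0.033 × 1200) = 12.59 m.
Argument (x−vt)/(2√(Dt)) = (66 − 68.4)/12.59 = -0.1906; ½·erfc(-0.1906) = 0.6062.
C = 3.0 × 0.6062 = 1.82 mg/L.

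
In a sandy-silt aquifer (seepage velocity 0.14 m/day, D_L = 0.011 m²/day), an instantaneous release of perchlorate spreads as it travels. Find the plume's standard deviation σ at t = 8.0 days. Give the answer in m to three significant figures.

Dispersive spreading gives a Gaussian with σ² = 2Dt; advection only shifts the center.
σ = √(2 × 0.011 × 8.0) = 0.420 m.

0.420 m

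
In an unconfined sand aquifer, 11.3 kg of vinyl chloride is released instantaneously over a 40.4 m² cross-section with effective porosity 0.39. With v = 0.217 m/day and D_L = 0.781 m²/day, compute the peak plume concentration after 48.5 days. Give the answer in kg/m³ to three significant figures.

The peak of an instantaneous 1D plume sits at x = vt; there the Gaussian factor is 1 and C_max = M/(n_e·A·√(4πDt)), where n_e·A is the pore area the mass is dissolved in.
√(4πDt) = √(4π × 0.781 × 48.5) = 21.82 m, so C_max = 11.3/(0.39 × 40.4 × 21.82) = 0.0329 kg/m³.

0.0329 kg/m³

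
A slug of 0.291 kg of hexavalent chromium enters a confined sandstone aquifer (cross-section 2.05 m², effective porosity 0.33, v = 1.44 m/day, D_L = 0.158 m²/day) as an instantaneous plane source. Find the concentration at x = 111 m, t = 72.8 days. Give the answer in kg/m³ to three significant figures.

For an instantaneous plane source, C(x,t) = M/(n_e·A·√(4πDt)) · exp(−(x−vt)²/(4Dt)), with n_e·A the pore (flow) area.
Plume center vt = 1.44 × 72.8 = 104.832 m, so the well at 111 m is 6.168 m downgradient of the peak.
√(4πDt) = 12.02 m, giving peak height M/(n_e·A·√(4πDt)) = 0.291/(0.33 × 2.05 × 12.02) = 0.03579 kg/m³.
(x−vt)²/(4Dt) = (6.168)²/(4 × 0.158 × 72.8) = 0.8269; exp(−0.8269) = 0.4374.
C = 0.03579 × 0.4374 = 0.0157 kg/m³.

0.0157 kg/m³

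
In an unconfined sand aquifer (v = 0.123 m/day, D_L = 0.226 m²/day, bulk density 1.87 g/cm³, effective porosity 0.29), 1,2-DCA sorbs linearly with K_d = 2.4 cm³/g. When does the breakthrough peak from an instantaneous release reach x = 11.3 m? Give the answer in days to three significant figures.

Retardation factor R = 1 + ρ_b·K_d/n = 1 + 1.87 × 2.4/0.29 = 16.48.
Sorption retards both mechanisms: v_R = v/R = 0.007464 m/day, D_R = D/R = 0.01371 m²/day.
Peak time from v_R²t² + 2D_R t − x² = 0: t = (√(D_R² + v_R²x²) − D_R)/v_R².
√(D_R² + v_R²x²) = √(0.01371² + 0.007464² × 11.3²) = 0.08545; v_R² = 5.571e-05.
t = (0.08545 − 0.01371)/5.571e-05 = 1290 days.

1290 days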